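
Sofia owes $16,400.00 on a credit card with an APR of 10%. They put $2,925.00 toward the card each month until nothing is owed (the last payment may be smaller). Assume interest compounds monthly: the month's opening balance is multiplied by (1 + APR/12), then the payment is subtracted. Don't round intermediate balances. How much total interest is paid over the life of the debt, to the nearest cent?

$467.56

Monthly rate r = 10%/12 = 0.833333% = 0.00833333.
Payoff takes n = ⌈−ln(1 − rB₀/P)/ln(1+r)⌉ = ⌈5.766⌉ = 6 payments; the last is $2,242.56.
Total paid = 5·$2,925.00 + $2,242.56 = $16,867.56.
Total interest = total paid − principal = $16,867.56 − $16,400.00 = $467.56.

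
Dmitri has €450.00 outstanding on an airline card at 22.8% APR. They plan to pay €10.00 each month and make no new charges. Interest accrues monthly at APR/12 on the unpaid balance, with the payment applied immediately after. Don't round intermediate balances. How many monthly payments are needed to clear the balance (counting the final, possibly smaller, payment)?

Monthly rate r = 22.8%/12 = 1.9% = 0.019.
Recurrence: B ← B·(1+r) − €10.00.
Month 1: interest €8.55; balance after payment €448.55.
Month 2: interest €8.52; balance after payment €447.07.
Closed form: n = −ln(1 − rB₀/P)/ln(1+r) = −ln(0.145)/ln(1.019) ≈ 102.595, so the balance reaches zero during payment 103.

103 months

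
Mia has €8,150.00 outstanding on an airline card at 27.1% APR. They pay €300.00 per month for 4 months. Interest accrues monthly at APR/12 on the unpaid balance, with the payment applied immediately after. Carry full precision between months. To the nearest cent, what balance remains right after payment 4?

€7,670.27

Monthly rate r = 27.1%/12 = 2.25833% = 0.0225833.
Each month: B ← B·(1+r) − €300.00.
Month 1: interest €184.05; balance after payment €8,034.05.
Month 2: interest €181.44; balance after payment €7,915.49.
Month 3: interest €178.76; balance after payment €7,794.25.
Month 4: interest €176.02; balance after payment €7,670.27.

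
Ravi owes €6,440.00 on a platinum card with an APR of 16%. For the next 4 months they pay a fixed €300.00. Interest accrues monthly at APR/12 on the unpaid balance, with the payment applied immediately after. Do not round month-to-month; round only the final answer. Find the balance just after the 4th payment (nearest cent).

€5,566.18

Monthly rate r = 16%/12 = 1.33333% = 0.0133333.
Each month: B ← B·(1+r) − €300.00.
Month 1: interest €85.87; balance after payment €6,225.87.
Month 2: interest €83.01; balance after payment €6,008.88.
Month 3: interest €80.12; balance after payment €5,789.00.
Month 4: interest €77.19; balance after payment €5,566.18.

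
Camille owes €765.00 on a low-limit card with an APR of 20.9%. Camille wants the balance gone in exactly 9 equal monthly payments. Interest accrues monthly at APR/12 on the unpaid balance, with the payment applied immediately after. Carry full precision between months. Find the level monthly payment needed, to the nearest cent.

€92.57

Monthly rate r = 20.9%/12 = 1.74167% = 0.0174167.
Level-payment amortization: P = B₀·r / (1 − (1+r)^(−n)) = 765.00·0.0174167 / (1 − 1.01742^(−9)).
Denominator 1 − (1+r)^(−9) = 0.143927846.
P = 13.3238 / 0.143927846 ≈ 92.57.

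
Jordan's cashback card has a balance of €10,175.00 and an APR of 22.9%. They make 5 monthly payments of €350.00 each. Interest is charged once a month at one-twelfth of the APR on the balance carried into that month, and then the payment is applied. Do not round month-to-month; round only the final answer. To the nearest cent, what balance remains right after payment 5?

€9,365.55

Monthly rate r = 22.9%/12 = 1.90833% = 0.0190833.
Each month: B ← B·(1+r) − €350.00.
Month 1: interest €194.17; balance after payment €10,019.17.
Month 2: interest €191.20; balance after payment €9,860.37.
Month 3: interest €188.17; balance after payment €9,698.54.
Month 4: interest €185.08; balance after payment €9,533.62.
Month 5: interest €181.93; balance after payment €9,365.55.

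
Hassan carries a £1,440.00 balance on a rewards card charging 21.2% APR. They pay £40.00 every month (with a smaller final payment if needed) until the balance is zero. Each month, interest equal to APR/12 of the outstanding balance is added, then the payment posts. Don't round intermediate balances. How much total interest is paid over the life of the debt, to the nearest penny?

£868.38

Monthly rate r = 21.2%/12 = 1.76667% = 0.0176667.
Payoff takes n = ⌈−ln(1 − rB₀/P)/ln(1+r)⌉ = ⌈57.708⌉ = 58 payments; the last is £28.38.
Total paid = 57·£40.00 + £28.38 = £2,308.38.
Total interest = total paid − principal = £2,308.38 − £1,440.00 = £868.38.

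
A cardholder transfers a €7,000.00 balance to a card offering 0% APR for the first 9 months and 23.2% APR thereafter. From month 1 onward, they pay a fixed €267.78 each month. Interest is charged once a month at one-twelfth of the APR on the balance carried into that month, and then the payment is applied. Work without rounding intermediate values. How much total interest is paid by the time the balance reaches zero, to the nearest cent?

€1,039.46

Promo months 1–9 at r₀ = 0%/12 = 0; months 10+ at r₁ = 23.2%/12 = 0.0193333.
After month 9 (no interest yet): B = €7,000.00 − 9·€267.78 = €4,589.98.
Then at r₁ with €267.78/mo: n₂ = −ln(1 − r₁·B/P)/ln(1+r₁) ≈ 21.02 → 22 more payments.
Total paid = 30·€267.78 + €6.06 = €8,039.46; interest = €8,039.46 − €7,000.00 = €1,039.46.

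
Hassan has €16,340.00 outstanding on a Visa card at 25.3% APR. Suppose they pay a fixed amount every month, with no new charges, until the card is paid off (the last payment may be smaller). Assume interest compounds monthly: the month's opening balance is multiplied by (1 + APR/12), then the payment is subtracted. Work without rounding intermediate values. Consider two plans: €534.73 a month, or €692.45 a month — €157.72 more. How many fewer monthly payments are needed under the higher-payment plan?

Monthly rate r = 25.3%/12 = 2.10833% = 0.0210833.
At €534.73/mo: n = ⌈−ln(1 − rB₀/P)/ln(1+r)⌉ = 50 payments (last €288.26); total interest = total paid − €16,340.00 = €10,150.03.
At €692.45/mo: 33 payments (last €681.44); total interest €6,499.84.
Payments saved = 50 − 33 = 17.

17 fewer payments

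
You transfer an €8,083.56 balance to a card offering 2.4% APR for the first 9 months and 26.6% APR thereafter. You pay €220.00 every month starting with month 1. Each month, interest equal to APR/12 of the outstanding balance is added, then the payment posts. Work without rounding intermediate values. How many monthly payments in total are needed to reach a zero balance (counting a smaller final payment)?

Promo months 1–9 at r₀ = 2.4%/12 = 0.002; months 10+ at r₁ = 26.6%/12 = 0.0221667.
After month 9: iterate B ← B·(1+r₀) − €220.00 for 9 months → €6,234.32.
Then at r₁ with €220.00/mo: n₂ = −ln(1 − r₁·B/P)/ln(1+r₁) ≈ 45.12 → 46 more payments.

55 months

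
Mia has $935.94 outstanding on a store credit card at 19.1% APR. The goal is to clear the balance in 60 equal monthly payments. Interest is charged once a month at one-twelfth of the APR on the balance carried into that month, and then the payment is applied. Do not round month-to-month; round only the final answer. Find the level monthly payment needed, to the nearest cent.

$24.33

Monthly rate r = 19.1%/12 = 1.59167% = 0.0159167.
Level-payment amortization: P = B₀·r / (1 − (1+r)^(−n)) = 935.94·0.0159167 / (1 − 1.01592^(−60)).
Denominator 1 − (1+r)^(−60) = 0.612282962.
P = 14.897 / 0.612282962 ≈ 24.33.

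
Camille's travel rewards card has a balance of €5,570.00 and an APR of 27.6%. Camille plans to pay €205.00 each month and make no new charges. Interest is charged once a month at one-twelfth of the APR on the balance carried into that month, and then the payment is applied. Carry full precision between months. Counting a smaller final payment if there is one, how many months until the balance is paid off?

Monthly rate r = 27.6%/12 = 2.3% = 0.023.
Recurrence: B ← B·(1+r) − €205.00.
Month 1: interest €128.11; balance after payment €5,493.11.
Month 2: interest €126.34; balance after payment €5,414.45.
Closed form: n = −ln(1 − rB₀/P)/ln(1+r) = −ln(0.37507)/ln(1.023) ≈ 43.125, so the balance reaches zero during payment 44.

44 payments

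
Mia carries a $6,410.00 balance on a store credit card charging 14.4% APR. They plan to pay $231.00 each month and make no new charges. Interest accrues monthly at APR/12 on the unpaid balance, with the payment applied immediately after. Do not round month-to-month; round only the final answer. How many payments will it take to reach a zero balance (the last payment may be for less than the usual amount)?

Monthly rate r = 14.4%/12 = 1.2% = 0.012.
Recurrence: B ← B·(1+r) − $231.00.
Month 1: interest $76.92; balance after payment $6,255.92.
Month 2: interest $75.07; balance after payment $6,099.99.
Closed form: n = −ln(1 − rB₀/P)/ln(1+r) = −ln(0.66701)/ln(1.012) ≈ 33.948, so the balance reaches zero during payment 34.

34 payments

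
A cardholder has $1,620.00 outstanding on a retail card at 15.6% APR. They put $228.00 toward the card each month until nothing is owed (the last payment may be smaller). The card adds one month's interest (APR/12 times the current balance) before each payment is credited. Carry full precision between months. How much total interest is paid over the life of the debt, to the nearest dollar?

$91

Monthly rate r = 15.6%/12 = 1.3% = 0.013.
Payoff takes n = ⌈−ln(1 − rB₀/P)/ln(1+r)⌉ = ⌈7.503⌉ = 8 payments; the last is $115.16.
Total paid = 7·$228.00 + $115.16 = $1,711.16.
Total interest = total paid − principal = $1,711.16 − $1,620.00 = $91.16.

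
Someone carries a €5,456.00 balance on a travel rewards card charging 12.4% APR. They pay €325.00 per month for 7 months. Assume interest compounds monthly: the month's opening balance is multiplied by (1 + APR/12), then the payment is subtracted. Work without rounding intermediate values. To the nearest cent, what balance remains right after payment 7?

Monthly rate r = 12.4%/12 = 1.03333% = 0.0103333.
Each month: B ← B·(1+r) − €325.00.
Month 1: interest €56.38; balance after payment €5,187.38.
Month 2: interest €53.60; balance after payment €4,915.98.
Month 3: interest €50.80; balance after payment €4,641.78.
Month 4: interest €47.97; balance after payment €4,364.75.
Month 5: interest €45.10; balance after payment €4,084.85.
Month 6: interest €42.21; balance after payment €3,802.06.
Month 7: interest €39.29; balance after payment €3,516.35.

€3,516.35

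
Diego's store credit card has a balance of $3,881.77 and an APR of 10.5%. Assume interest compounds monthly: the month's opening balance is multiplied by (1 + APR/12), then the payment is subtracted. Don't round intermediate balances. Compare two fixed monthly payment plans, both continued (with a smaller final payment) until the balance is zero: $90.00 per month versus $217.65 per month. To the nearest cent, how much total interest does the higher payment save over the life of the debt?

Monthly rate r = 10.5%/12 = 0.875% = 0.00875.
At $90.00/mo: n = ⌈−ln(1 − rB₀/P)/ln(1+r)⌉ = 55 payments (last $35.19); total interest = total paid − $3,881.77 = $1,013.42.
At $217.65/mo: 20 payments (last $103.71); total interest $357.29.
Interest saved = $1,013.42 − $357.29 = $656.13.

$656.13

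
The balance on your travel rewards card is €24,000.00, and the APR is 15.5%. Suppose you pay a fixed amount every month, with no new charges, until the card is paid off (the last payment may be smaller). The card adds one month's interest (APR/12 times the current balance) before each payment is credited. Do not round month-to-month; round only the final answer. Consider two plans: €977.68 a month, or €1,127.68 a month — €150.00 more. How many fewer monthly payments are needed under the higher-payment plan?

Monthly rate r = 15.5%/12 = 1.29167% = 0.0129167.
At €977.68/mo: n = ⌈−ln(1 − rB₀/P)/ln(1+r)⌉ = 30 payments (last €701.26); total interest = total paid − €24,000.00 = €5,053.98.
At €1,127.68/mo: 26 payments (last €52.84); total interest €4,244.84.
Payments saved = 30 − 26 = 4.

4 fewer payments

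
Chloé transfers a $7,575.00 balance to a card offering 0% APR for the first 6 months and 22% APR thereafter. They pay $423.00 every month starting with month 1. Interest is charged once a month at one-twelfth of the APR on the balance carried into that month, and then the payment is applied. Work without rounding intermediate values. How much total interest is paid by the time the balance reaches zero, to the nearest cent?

$698.62

Promo months 1–6 at r₀ = 0%/12 = 0; months 7+ at r₁ = 22%/12 = 0.0183333.
After month 6 (no interest yet): B = $7,575.00 − 6·$423.00 = $5,037.00.
Then at r₁ with $423.00/mo: n₂ = −ln(1 − r₁·B/P)/ln(1+r₁) ≈ 13.56 → 14 more payments.
Total paid = 19·$423.00 + $236.62 = $8,273.62; interest = $8,273.62 − $7,575.00 = $698.62.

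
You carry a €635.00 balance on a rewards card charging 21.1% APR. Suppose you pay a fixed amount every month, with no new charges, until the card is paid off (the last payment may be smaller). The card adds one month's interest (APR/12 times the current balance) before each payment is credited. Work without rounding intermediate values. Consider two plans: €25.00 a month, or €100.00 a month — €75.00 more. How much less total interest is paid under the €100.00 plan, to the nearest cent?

Monthly rate r = 21.1%/12 = 1.75833% = 0.0175833.
At €25.00/mo: n = ⌈−ln(1 − rB₀/P)/ln(1+r)⌉ = 34 payments (last €23.67); total interest = total paid − €635.00 = €213.67.
At €100.00/mo: 7 payments (last €79.38); total interest €44.38.
Interest saved = €213.67 − €44.38 = €169.29.

€169.29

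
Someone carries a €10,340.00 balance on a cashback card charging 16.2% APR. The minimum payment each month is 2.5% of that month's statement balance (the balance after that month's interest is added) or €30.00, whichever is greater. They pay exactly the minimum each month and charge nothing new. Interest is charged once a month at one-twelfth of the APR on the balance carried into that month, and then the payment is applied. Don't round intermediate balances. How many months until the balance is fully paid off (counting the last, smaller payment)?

Monthly rate r = 16.2%/12 = 1.35% = 0.0135.
While 2.5% of the post-interest balance exceeds €30.00, each month B ← (B·(1+r))·(1 − 0.025), i.e. B shrinks by the factor (1+r)·0.975 = 0.98816.
This holds for months 1–182. Entering month 183 the balance is €1,183.81; 2.5% of the post-interest balance is now below €30.00, so the flat €30.00 minimum applies from here.
From month 183 a fixed €30.00 at rate r clears €1,183.81 in 57 more payments. Total: 182 + 57 = 239 months.

239 months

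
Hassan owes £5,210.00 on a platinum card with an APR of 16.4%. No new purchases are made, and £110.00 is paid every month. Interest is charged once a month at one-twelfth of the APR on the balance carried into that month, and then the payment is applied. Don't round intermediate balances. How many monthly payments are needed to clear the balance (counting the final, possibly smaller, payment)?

77 months

Monthly rate r = 16.4%/12 = 1.36667% = 0.0136667.
Recurrence: B ← B·(1+r) − £110.00.
Month 1: interest £71.20; balance after payment £5,171.20.
Month 2: interest £70.67; balance after payment £5,131.88.
Closed form: n = −ln(1 − rB₀/P)/ln(1+r) = −ln(0.3527)/ln(1.01367) ≈ 76.774, so the balance reaches zero during payment 77.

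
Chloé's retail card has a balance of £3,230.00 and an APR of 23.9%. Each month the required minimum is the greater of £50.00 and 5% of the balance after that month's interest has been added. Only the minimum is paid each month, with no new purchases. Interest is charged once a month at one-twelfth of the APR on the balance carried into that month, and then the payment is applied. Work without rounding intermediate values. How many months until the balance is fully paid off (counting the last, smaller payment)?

63 months

Monthly rate r = 23.9%/12 = 1.99167% = 0.0199167.
While 5% of the post-interest balance exceeds £50.00, each month B ← (B·(1+r))·(1 − 0.05), i.e. B shrinks by the factor (1+r)·0.95 = 0.96892.
This holds for months 1–38. Entering month 39 the balance is £973.10; 5% of the post-interest balance is now below £50.00, so the flat £50.00 minimum applies from here.
From month 39 a fixed £50.00 at rate r clears £973.10 in 25 more payments. Total: 38 + 25 = 63 months.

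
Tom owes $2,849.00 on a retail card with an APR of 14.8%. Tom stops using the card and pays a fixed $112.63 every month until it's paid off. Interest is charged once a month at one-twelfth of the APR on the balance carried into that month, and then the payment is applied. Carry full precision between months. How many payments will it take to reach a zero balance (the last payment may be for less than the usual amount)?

31 payments

Monthly rate r = 14.8%/12 = 1.23333% = 0.0123333.
Recurrence: B ← B·(1+r) − $112.63.
Month 1: interest $35.14; balance after payment $2,771.51.
Month 2: interest $34.18; balance after payment $2,693.06.
Closed form: n = −ln(1 − rB₀/P)/ln(1+r) = −ln(0.68803)/ln(1.01233) ≈ 30.505, so the balance reaches zero during payment 31.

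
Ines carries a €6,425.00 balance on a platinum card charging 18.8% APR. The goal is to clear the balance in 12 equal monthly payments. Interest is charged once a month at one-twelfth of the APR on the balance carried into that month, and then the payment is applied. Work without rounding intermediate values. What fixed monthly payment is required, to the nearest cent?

Monthly rate r = 18.8%/12 = 1.56667% = 0.0156667.
Level-payment amortization: P = B₀·r / (1 − (1+r)^(−n)) = 6425.00·0.0156667 / (1 − 1.01567^(−12)).
Denominator 1 − (1+r)^(−12) = 0.170176736.
P = 100.658 / 0.170176736 ≈ 591.49.

€591.49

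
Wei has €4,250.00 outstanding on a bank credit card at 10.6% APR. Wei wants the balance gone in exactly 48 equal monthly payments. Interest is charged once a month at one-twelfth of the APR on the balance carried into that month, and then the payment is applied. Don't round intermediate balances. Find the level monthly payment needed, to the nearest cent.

€109.02

Monthly rate r = 10.6%/12 = 0.883333% = 0.00883333.
Level-payment amortization: P = B₀·r / (1 − (1+r)^(−n)) = 4250.00·0.00883333 / (1 − 1.00883^(−48)).
Denominator 1 − (1+r)^(−48) = 0.344356635.
P = 37.5417 / 0.344356635 ≈ 109.02.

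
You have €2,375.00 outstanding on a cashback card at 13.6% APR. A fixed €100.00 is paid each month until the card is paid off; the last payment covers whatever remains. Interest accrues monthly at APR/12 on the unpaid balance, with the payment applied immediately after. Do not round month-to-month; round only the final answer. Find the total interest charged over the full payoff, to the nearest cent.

Monthly rate r = 13.6%/12 = 1.13333% = 0.0113333.
Payoff takes n = ⌈−ln(1 − rB₀/P)/ln(1+r)⌉ = ⌈27.824⌉ = 28 payments; the last is €82.52.
Total paid = 27·€100.00 + €82.52 = €2,782.52.
Total interest = total paid − principal = €2,782.52 − €2,375.00 = €407.52.

€407.52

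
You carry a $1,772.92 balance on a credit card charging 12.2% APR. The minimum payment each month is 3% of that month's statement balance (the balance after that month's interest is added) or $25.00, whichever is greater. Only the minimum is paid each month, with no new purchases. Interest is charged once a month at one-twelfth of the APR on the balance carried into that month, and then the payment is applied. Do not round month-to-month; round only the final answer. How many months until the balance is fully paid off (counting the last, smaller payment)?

79 months

Monthly rate r = 12.2%/12 = 1.01667% = 0.0101667.
While 3% of the post-interest balance exceeds $25.00, each month B ← (B·(1+r))·(1 − 0.03), i.e. B shrinks by the factor (1+r)·0.97 = 0.97986.
This holds for months 1–38. Entering month 39 the balance is $818.37; 3% of the post-interest balance is now below $25.00, so the flat $25.00 minimum applies from here.
From month 39 a fixed $25.00 at rate r clears $818.37 in 41 more payments. Total: 38 + 41 = 79 months.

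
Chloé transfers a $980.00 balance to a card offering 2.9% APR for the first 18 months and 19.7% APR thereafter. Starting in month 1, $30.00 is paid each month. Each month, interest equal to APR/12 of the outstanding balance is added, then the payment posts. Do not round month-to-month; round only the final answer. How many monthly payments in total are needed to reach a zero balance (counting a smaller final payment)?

Promo months 1–18 at r₀ = 2.9%/12 = 0.00241667; months 19+ at r₁ = 19.7%/12 = 0.0164167.
After month 18: iterate B ← B·(1+r₀) − $30.00 for 18 months → $472.28.
Then at r₁ with $30.00/mo: n₂ = −ln(1 − r₁·B/P)/ln(1+r₁) ≈ 18.36 → 19 more payments.

37 payments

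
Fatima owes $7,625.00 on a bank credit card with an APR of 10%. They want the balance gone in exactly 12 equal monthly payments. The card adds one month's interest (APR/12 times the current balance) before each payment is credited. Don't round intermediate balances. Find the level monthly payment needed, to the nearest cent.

$670.36

Monthly rate r = 10%/12 = 0.833333% = 0.00833333.
Level-payment amortization: P = B₀·r / (1 − (1+r)^(−n)) = 7625.00·0.00833333 / (1 − 1.00833^(−12)).
Denominator 1 − (1+r)^(−12) = 0.0947875702.
P = 63.5417 / 0.0947875702 ≈ 670.36.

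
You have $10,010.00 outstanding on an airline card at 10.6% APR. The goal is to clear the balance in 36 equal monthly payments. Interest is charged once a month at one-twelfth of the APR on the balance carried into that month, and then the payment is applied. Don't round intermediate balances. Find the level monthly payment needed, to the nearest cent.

Monthly rate r = 10.6%/12 = 0.883333% = 0.00883333.
Level-payment amortization: P = B₀·r / (1 − (1+r)^(−n)) = 10010.00·0.00883333 / (1 − 1.00883^(−36)).
Denominator 1 − (1+r)^(−36) = 0.271380562.
P = 88.4217 / 0.271380562 ≈ 325.82.

$325.82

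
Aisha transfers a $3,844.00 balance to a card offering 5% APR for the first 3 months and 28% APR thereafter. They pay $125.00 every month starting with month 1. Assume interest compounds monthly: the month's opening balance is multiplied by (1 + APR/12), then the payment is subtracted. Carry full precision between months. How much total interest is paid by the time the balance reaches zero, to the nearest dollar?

$2,319

Promo months 1–3 at r₀ = 5%/12 = 0.00416667; months 4+ at r₁ = 28%/12 = 0.0233333.
After month 3: iterate B ← B·(1+r₀) − $125.00 for 3 months → $3,515.69.
Then at r₁ with $125.00/mo: n₂ = −ln(1 − r₁·B/P)/ln(1+r₁) ≈ 46.30 → 47 more payments.
Total paid = 49·$125.00 + $37.54 = $6,162.54; interest = $6,162.54 − $3,844.00 = $2,318.54.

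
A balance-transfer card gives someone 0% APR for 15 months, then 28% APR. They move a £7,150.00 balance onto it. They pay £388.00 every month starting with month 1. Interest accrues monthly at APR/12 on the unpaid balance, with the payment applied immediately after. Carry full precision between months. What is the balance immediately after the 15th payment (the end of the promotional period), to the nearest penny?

Promo months 1–15 at r₀ = 0%/12 = 0; months 16+ at r₁ = 28%/12 = 0.0233333.
After month 15 (no interest yet): B = £7,150.00 − 15·£388.00 = £1,330.00.

£1,330.00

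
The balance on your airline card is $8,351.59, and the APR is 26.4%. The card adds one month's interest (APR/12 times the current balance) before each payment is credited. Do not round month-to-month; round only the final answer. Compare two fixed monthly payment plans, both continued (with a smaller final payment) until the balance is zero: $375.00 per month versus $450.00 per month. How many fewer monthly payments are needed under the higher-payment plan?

6 fewer payments

Monthly rate r = 26.4%/12 = 2.2% = 0.022.
At $375.00/mo: n = ⌈−ln(1 − rB₀/P)/ln(1+r)⌉ = 31 payments (last $352.14); total interest = total paid − $8,351.59 = $3,250.55.
At $450.00/mo: 25 payments (last $51.77); total interest $2,500.18.
Payments saved = 31 − 25 = 6.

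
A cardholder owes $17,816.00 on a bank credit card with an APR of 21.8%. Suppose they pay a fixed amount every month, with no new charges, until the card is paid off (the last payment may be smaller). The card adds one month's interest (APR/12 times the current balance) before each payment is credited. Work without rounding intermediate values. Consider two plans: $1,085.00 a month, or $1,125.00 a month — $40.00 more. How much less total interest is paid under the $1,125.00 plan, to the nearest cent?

Monthly rate r = 21.8%/12 = 1.81667% = 0.0181667.
At $1,085.00/mo: n = ⌈−ln(1 − rB₀/P)/ln(1+r)⌉ = 20 payments (last $736.34); total interest = total paid − $17,816.00 = $3,535.34.
At $1,125.00/mo: 19 payments (last $950.17); total interest $3,384.17.
Interest saved = $3,535.34 − $3,384.17 = $151.17.

$151.17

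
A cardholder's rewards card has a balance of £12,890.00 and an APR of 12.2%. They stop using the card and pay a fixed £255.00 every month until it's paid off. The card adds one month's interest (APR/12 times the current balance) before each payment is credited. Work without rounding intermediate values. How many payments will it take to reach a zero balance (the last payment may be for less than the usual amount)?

Monthly rate r = 12.2%/12 = 1.01667% = 0.0101667.
Recurrence: B ← B·(1+r) − £255.00.
Month 1: interest £131.05; balance after payment £12,766.05.
Month 2: interest £129.79; balance after payment £12,640.84.
Closed form: n = −ln(1 − rB₀/P)/ln(1+r) = −ln(0.48608)/ln(1.01017) ≈ 71.315, so the balance reaches zero during payment 72.

72 payments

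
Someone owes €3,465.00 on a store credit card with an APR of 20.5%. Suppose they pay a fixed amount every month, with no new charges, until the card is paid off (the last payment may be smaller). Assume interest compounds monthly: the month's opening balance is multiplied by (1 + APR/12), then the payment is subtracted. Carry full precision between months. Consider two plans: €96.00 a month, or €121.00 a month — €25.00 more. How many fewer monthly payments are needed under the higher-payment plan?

Monthly rate r = 20.5%/12 = 1.70833% = 0.0170833.
At €96.00/mo: n = ⌈−ln(1 − rB₀/P)/ln(1+r)⌉ = 57 payments (last €57.40); total interest = total paid − €3,465.00 = €1,968.40.
At €121.00/mo: 40 payments (last €79.97); total interest €1,333.97.
Payments saved = 57 − 40 = 17.

17 fewer payments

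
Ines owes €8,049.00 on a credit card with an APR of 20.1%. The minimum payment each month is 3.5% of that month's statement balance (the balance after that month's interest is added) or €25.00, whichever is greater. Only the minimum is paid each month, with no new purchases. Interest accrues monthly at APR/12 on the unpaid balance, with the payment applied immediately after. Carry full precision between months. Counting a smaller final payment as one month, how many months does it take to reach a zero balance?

167 months

Monthly rate r = 20.1%/12 = 1.675% = 0.01675.
While 3.5% of the post-interest balance exceeds €25.00, each month B ← (B·(1+r))·(1 − 0.035), i.e. B shrinks by the factor (1+r)·0.965 = 0.98116.
This holds for months 1–129. Entering month 130 the balance is €692.46; 3.5% of the post-interest balance is now below €25.00, so the flat €25.00 minimum applies from here.
From month 130 a fixed €25.00 at rate r clears €692.46 in 38 more payments. Total: 129 + 38 = 167 months.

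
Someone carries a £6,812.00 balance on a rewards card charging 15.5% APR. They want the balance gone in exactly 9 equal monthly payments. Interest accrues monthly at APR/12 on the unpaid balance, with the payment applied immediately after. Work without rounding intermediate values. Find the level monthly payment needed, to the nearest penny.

£806.61

Monthly rate r = 15.5%/12 = 1.29167% = 0.0129167.
Level-payment amortization: P = B₀·r / (1 − (1+r)^(−n)) = 6812.00·0.0129167 / (1 − 1.01292^(−9)).
Denominator 1 − (1+r)^(−9) = 0.109084436.
P = 87.9883 / 0.109084436 ≈ 806.61.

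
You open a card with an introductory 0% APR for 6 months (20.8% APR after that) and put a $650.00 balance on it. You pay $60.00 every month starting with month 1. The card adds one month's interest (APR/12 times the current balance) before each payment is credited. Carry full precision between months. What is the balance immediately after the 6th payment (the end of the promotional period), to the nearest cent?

Promo months 1–6 at r₀ = 0%/12 = 0; months 7+ at r₁ = 20.8%/12 = 0.0173333.
After month 6 (no interest yet): B = $650.00 − 6·$60.00 = $290.00.

$290.00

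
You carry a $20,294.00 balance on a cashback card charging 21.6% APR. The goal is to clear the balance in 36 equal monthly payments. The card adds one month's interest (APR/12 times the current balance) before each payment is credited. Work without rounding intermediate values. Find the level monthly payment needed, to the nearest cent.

$770.84

Monthly rate r = 21.6%/12 = 1.8% = 0.018.
Level-payment amortization: P = B₀·r / (1 − (1+r)^(−n)) = 20294.00·0.018 / (1 − 1.018^(−36)).
Denominator 1 − (1+r)^(−36) = 0.473885838.
P = 365.292 / 0.473885838 ≈ 770.84.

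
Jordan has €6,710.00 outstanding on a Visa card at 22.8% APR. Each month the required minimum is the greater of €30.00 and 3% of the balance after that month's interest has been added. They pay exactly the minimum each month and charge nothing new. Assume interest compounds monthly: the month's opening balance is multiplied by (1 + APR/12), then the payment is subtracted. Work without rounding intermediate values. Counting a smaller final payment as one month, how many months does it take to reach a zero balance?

217 months

Monthly rate r = 22.8%/12 = 1.9% = 0.019.
While 3% of the post-interest balance exceeds €30.00, each month B ← (B·(1+r))·(1 − 0.03), i.e. B shrinks by the factor (1+r)·0.97 = 0.98843.
This holds for months 1–166. Entering month 167 the balance is €972.18; 3% of the post-interest balance is now below €30.00, so the flat €30.00 minimum applies from here.
From month 167 a fixed €30.00 at rate r clears €972.18 in 51 more payments. Total: 166 + 51 = 217 months.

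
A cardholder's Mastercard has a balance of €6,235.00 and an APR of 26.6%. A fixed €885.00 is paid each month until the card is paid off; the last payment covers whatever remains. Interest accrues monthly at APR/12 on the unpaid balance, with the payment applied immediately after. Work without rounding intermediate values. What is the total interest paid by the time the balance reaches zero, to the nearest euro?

€621

Monthly rate r = 26.6%/12 = 2.21667% = 0.0221667.
Payoff takes n = ⌈−ln(1 − rB₀/P)/ln(1+r)⌉ = ⌈7.745⌉ = 8 payments; the last is €661.04.
Total paid = 7·€885.00 + €661.04 = €6,856.04.
Total interest = total paid − principal = €6,856.04 − €6,235.00 = €621.04.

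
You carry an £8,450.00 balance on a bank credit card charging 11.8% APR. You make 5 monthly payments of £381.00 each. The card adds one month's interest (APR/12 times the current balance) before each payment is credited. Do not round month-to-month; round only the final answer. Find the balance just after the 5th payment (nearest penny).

Monthly rate r = 11.8%/12 = 0.983333% = 0.00983333.
Each month: B ← B·(1+r) − £381.00.
Month 1: interest £83.09; balance after payment £8,152.09.
Month 2: interest £80.16; balance after payment £7,851.25.
Month 3: interest £77.20; balance after payment £7,547.46.
Month 4: interest £74.22; balance after payment £7,240.67.
Month 5: interest £71.20; balance after payment £6,930.87.

£6,930.87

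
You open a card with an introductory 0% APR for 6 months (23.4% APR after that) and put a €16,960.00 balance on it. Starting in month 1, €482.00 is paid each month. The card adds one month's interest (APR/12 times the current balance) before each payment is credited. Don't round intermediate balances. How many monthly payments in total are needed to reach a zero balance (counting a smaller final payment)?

Promo months 1–6 at r₀ = 0%/12 = 0; months 7+ at r₁ = 23.4%/12 = 0.0195.
After month 6 (no interest yet): B = €16,960.00 − 6·€482.00 = €14,068.00.
Then at r₁ with €482.00/mo: n₂ = −ln(1 − r₁·B/P)/ln(1+r₁) ≈ 43.60 → 44 more payments.

50 payments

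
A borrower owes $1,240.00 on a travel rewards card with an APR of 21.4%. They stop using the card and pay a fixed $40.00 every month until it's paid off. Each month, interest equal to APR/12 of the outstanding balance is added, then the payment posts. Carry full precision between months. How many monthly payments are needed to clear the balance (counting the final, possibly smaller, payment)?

46 months

Monthly rate r = 21.4%/12 = 1.78333% = 0.0178333.
Recurrence: B ← B·(1+r) − $40.00.
Month 1: interest $22.11; balance after payment $1,222.11.
Month 2: interest $21.79; balance after payment $1,203.91.
Closed form: n = −ln(1 − rB₀/P)/ln(1+r) = −ln(0.44717)/ln(1.01783) ≈ 45.532, so the balance reaches zero during payment 46.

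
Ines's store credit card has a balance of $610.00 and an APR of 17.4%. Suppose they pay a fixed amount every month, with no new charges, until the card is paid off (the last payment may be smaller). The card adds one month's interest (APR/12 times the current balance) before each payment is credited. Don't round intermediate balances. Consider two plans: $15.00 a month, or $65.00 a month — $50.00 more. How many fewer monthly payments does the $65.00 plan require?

51 fewer payments

Monthly rate r = 17.4%/12 = 1.45% = 0.0145.
At $15.00/mo: n = ⌈−ln(1 − rB₀/P)/ln(1+r)⌉ = 62 payments (last $13.18); total interest = total paid − $610.00 = $318.18.
At $65.00/mo: 11 payments (last $10.51); total interest $50.51.
Payments saved = 62 − 11 = 51.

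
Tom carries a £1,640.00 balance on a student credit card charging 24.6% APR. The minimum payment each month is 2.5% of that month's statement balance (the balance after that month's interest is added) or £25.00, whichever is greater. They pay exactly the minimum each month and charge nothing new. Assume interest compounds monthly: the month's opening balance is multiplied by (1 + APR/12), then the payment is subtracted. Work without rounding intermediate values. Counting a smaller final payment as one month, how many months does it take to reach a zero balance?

183 months

Monthly rate r = 24.6%/12 = 2.05% = 0.0205.
While 2.5% of the post-interest balance exceeds £25.00, each month B ← (B·(1+r))·(1 − 0.025), i.e. B shrinks by the factor (1+r)·0.975 = 0.99499.
This holds for months 1–103. Entering month 104 the balance is £977.37; 2.5% of the post-interest balance is now below £25.00, so the flat £25.00 minimum applies from here.
From month 104 a fixed £25.00 at rate r clears £977.37 in 80 more payments. Total: 103 + 80 = 183 months.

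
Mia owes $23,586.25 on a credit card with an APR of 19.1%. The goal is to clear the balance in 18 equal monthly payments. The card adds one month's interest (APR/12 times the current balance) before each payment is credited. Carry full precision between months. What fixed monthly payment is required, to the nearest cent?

$1,517.34

Monthly rate r = 19.1%/12 = 1.59167% = 0.0159167.
Level-payment amortization: P = B₀·r / (1 − (1+r)^(−n)) = 23586.25·0.0159167 / (1 − 1.01592^(−18)).
Denominator 1 − (1+r)^(−18) = 0.247416892.
P = 375.414 / 0.247416892 ≈ 1517.34.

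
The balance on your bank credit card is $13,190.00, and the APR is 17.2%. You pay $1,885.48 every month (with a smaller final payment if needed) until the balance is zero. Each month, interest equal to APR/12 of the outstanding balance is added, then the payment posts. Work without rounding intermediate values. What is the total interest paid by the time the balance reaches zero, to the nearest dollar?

$812

Monthly rate r = 17.2%/12 = 1.43333% = 0.0143333.
Payoff takes n = ⌈−ln(1 − rB₀/P)/ln(1+r)⌉ = ⌈7.424⌉ = 8 payments; the last is $803.39.
Total paid = 7·$1,885.48 + $803.39 = $14,001.75.
Total interest = total paid − principal = $14,001.75 − $13,190.00 = $811.75.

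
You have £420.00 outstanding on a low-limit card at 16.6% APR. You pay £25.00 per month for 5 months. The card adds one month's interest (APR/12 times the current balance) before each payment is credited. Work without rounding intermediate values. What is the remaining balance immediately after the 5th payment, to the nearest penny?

Monthly rate r = 16.6%/12 = 1.38333% = 0.0138333.
Each month: B ← B·(1+r) − £25.00.
Month 1: interest £5.81; balance after payment £400.81.
Month 2: interest £5.54; balance after payment £381.35.
Month 3: interest £5.28; balance after payment £361.63.
Month 4: interest £5.00; balance after payment £341.63.
Month 5: interest £4.73; balance after payment £321.36.

£321.36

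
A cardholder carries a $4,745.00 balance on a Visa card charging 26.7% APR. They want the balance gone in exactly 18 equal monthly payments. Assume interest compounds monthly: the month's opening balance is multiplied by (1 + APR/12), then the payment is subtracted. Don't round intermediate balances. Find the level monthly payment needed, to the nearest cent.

$322.80

Monthly rate r = 26.7%/12 = 2.225% = 0.02225.
Level-payment amortization: P = B₀·r / (1 − (1+r)^(−n)) = 4745.00·0.02225 / (1 − 1.02225^(−18)).
Denominator 1 − (1+r)^(−18) = 0.327066957.
P = 105.576 / 0.327066957 ≈ 322.80.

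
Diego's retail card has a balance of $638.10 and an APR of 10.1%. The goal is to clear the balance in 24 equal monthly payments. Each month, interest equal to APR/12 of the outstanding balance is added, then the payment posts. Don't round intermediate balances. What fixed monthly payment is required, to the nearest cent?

$29.47

Monthly rate r = 10.1%/12 = 0.841667% = 0.00841667.
Level-payment amortization: P = B₀·r / (1 − (1+r)^(−n)) = 638.10·0.00841667 / (1 − 1.00842^(−24)).
Denominator 1 − (1+r)^(−24) = 0.182214054.
P = 5.37067 / 0.182214054 ≈ 29.47.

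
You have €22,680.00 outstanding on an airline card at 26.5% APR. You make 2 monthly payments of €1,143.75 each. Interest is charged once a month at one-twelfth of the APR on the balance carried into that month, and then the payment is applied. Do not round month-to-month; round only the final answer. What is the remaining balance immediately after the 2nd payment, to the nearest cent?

€21,380.00

Monthly rate r = 26.5%/12 = 2.20833% = 0.0220833.
Each month: B ← B·(1+r) − €1,143.75.
Month 1: interest €500.85; balance after payment €22,037.10.
Month 2: interest €486.65; balance after payment €21,380.00.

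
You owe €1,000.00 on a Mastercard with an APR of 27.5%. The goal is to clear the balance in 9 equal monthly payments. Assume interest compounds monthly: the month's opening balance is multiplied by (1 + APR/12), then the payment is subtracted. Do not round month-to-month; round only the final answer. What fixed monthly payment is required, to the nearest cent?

€124.23

Monthly rate r = 27.5%/12 = 2.29167% = 0.0229167.
Level-payment amortization: P = B₀·r / (1 − (1+r)^(−n)) = 1000.00·0.0229167 / (1 − 1.02292^(−9)).
Denominator 1 − (1+r)^(−9) = 0.184474196.
P = 22.9167 / 0.184474196 ≈ 124.23.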